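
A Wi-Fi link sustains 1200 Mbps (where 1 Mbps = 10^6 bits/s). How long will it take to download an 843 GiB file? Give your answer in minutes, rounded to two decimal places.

843 GiB = 905,164,357,632 bytes = 7,241,314,861,056 bits
1200 Mbps = 1,200,000,000 bits/s
time = 7,241,314,861,056 / 1,200,000,000 = 6,034.429 s
6,034.429 s / 60 = 100.57 minutes

100.57 minutes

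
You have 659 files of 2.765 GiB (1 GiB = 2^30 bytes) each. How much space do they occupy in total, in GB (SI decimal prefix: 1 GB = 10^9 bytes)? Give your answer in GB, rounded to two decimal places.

Total = 659 × 2.765 GiB = 1822.135 GiB
= 1822.135 × 1,073,741,824 bytes = 1,956,502,558,474.24 bytes
1 GB = 1,000,000,000 bytes
1,956,502,558,474.24 / 1,000,000,000 = 1,956.50 GB

1,956.50 GB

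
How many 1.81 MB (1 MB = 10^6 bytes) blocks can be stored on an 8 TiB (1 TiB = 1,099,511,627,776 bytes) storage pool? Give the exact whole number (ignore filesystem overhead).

4,859,719

Capacity: 8 TiB = 8,796,093,022,208 bytes
Per item: 1.81 MB = 1,810,000 bytes
⌊8,796,093,022,208 / 1,810,000⌋ = 4,859,719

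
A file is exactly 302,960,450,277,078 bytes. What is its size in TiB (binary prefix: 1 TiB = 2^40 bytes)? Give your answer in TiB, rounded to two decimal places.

302,960,450,277,078 bytes given.
1 TiB = 1,099,511,627,776 bytes
302,960,450,277,078 / 1,099,511,627,776 = 275.54 TiB

275.54 TiB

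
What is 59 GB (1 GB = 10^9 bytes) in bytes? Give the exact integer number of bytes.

59,000,000,000 bytes

59 × 1,000,000,000 = 59,000,000,000 bytes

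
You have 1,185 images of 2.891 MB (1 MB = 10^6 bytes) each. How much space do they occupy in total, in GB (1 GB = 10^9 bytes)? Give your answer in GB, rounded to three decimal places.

3.426 GB

Total = 1,185 × 2.891 MB = 3425.835 MB
= 3425.835 × 1,000,000 bytes = 3,425,835,000 bytes
1 GB = 1,000,000,000 bytes
3,425,835,000 / 1,000,000,000 = 3.426 GB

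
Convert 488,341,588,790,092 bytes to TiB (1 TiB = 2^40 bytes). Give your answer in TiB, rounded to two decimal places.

444.14 TiB

488,341,588,790,092 bytes given.
1 TiB = 2^40 bytes = 1,099,511,627,776 bytes
488,341,588,790,092 / 1,099,511,627,776 = 444.14 TiB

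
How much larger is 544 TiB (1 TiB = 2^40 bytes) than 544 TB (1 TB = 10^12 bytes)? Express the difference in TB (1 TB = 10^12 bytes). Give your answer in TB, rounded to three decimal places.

54.134 TB

544 TiB = 544 × 1,099,511,627,776 = 598,134,325,510,144 bytes
544 TB = 544 × 1,000,000,000,000 = 544,000,000,000,000 bytes
difference = 54,134,325,510,144 bytes
54,134,325,510,144 / 1,000,000,000,000 = 54.134 TB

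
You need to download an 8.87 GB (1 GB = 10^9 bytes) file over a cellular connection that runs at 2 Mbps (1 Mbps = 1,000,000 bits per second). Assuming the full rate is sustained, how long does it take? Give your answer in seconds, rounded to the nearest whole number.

35,480 seconds

8.87 GB = 8,870,000,000 bytes = 70,960,000,000 bits
2 Mbps = 2,000,000 bits/s
time = 70,960,000,000 / 2,000,000 = 35,480 s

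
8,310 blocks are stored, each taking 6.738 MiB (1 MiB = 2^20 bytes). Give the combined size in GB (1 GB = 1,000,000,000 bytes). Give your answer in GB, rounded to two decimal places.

58.71 GB

Total = 8,310 × 6.738 MiB = 55992.78 MiB
= 55992.78 × 1,048,576 bytes = 58,712,685,281.28 bytes
1 GB = 1,000,000,000 bytes
58,712,685,281.28 / 1,000,000,000 = 58.71 GB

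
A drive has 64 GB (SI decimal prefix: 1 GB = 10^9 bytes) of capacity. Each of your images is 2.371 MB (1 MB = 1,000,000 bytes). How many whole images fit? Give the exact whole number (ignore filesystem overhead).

Capacity: 64 GB = 64,000,000,000 bytes
Per item: 2.371 MB = 2,371,000 bytes
⌊64,000,000,000 / 2,371,000⌋ = 26,992

26,992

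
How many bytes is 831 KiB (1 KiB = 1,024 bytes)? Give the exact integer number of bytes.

850,944 bytes

831 × 1,024 = 850,944 bytes  (1 KiB = 2^10 bytes)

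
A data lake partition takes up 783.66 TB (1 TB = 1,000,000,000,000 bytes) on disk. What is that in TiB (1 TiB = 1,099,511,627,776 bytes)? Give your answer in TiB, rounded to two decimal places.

783.66 TB = 783.66 × 10^12 bytes = 783,660,000,000,000 bytes
1 TiB = 1,099,511,627,776 bytes
783,660,000,000,000 / 1,099,511,627,776 = 712.73 TiB

712.73 TiB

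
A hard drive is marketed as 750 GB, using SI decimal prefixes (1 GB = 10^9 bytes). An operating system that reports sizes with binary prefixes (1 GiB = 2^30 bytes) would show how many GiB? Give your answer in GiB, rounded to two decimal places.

698.49 GiB

750 GB × 1,000,000,000 bytes/GB = 750,000,000,000 bytes
1 GiB = 1,073,741,824 bytes
750,000,000,000 / 1,073,741,824 = 698.49 GiB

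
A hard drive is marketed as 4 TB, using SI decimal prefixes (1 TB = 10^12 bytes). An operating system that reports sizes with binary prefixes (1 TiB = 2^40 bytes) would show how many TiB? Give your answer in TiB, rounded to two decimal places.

4 TB = 4 × 10^12 bytes = 4,000,000,000,000 bytes
1 TiB = 2^40 bytes = 1,099,511,627,776 bytes
4,000,000,000,000 / 1,099,511,627,776 = 3.64 TiB

3.64 TiB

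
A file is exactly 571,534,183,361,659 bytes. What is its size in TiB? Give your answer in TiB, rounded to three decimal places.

519.807 TiB

571,534,183,361,659 bytes given.
1 TiB = 2^40 bytes = 1,099,511,627,776 bytes
571,534,183,361,659 / 1,099,511,627,776 = 519.807 TiB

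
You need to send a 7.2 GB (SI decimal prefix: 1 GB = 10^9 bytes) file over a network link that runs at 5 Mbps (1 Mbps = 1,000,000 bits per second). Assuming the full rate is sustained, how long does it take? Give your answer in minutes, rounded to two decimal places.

7.2 GB = 7,200,000,000 bytes = 57,600,000,000 bits
5 Mbps = 5,000,000 bits/s
time = 57,600,000,000 / 5,000,000 = 11,520.000 s
11,520.000 s / 60 = 192.00 minutes

192.00 minutes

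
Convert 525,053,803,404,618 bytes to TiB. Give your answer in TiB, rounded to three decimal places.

525,053,803,404,618 bytes given.
1 TiB = 2^40 bytes = 1,099,511,627,776 bytes
525,053,803,404,618 / 1,099,511,627,776 = 477.534 TiB

477.534 TiB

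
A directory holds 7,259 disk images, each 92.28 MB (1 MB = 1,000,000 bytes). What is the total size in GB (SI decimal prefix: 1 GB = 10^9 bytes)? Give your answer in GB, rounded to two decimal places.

Total = 7,259 × 92.28 MB = 669860.52 MB
= 669860.52 × 1,000,000 bytes = 669,860,520,000 bytes
1 GB = 1,000,000,000 bytes
669,860,520,000 / 1,000,000,000 = 669.86 GB

669.86 GB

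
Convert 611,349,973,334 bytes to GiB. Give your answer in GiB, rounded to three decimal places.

569.364 GiB

611,349,973,334 bytes given.
1 GiB = 1,073,741,824 bytes
611,349,973,334 / 1,073,741,824 = 569.364 GiB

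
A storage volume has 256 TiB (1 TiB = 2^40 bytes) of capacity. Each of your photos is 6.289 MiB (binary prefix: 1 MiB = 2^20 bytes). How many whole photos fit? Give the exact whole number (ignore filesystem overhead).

Capacity: 256 TiB = 281,474,976,710,656 bytes
Per item: 6.289 MiB = 6,594,494.464 bytes
⌊281,474,976,710,656 / 6,594,494.464⌋ = 42,683,328

42,683,328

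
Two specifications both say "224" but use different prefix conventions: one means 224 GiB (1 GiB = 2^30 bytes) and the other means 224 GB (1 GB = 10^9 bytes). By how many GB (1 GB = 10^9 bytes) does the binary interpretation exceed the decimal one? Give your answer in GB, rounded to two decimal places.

16.52 GB

224 GiB = 224 × 1,073,741,824 = 240,518,168,576 bytes
224 GB = 224 × 1,000,000,000 = 224,000,000,000 bytes
difference = 16,518,168,576 bytes
16,518,168,576 / 1,000,000,000 = 16.52 GB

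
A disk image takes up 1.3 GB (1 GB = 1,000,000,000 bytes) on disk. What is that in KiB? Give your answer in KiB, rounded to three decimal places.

1,269,531.250 KiB

1.3 GB = 1.3 × 10^9 bytes = 1,300,000,000 bytes
1 KiB = 1,024 bytes
1,300,000,000 / 1,024 = 1,269,531.250 KiB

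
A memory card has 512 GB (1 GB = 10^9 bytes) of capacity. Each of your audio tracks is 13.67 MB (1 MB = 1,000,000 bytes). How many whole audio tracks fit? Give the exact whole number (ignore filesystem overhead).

Capacity: 512 GB = 512,000,000,000 bytes
Per item: 13.67 MB = 13,670,000 bytes
⌊512,000,000,000 / 13,670,000⌋ = 37,454

37,454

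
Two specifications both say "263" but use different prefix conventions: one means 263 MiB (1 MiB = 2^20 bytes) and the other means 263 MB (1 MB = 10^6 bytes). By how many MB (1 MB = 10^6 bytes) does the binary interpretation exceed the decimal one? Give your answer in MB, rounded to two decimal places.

263 MiB = 263 × 1,048,576 = 275,775,488 bytes
263 MB = 263 × 1,000,000 = 263,000,000 bytes
difference = 12,775,488 bytes
12,775,488 / 1,000,000 = 12.78 MB

12.78 MB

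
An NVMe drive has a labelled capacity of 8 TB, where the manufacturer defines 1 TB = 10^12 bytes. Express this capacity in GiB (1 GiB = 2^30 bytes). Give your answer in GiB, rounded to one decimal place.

7,450.6 GiB

8 TB = 8 × 10^12 bytes = 8,000,000,000,000 bytes
1 GiB = 1,073,741,824 bytes
8,000,000,000,000 / 1,073,741,824 = 7,450.6 GiB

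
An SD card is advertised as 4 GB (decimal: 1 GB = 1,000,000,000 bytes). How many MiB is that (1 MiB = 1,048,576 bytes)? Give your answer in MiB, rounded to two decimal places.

4 GB × 1,000,000,000 bytes/GB = 4,000,000,000 bytes
1 MiB = 1,048,576 bytes
4,000,000,000 / 1,048,576 = 3,814.70 MiB

3,814.70 MiB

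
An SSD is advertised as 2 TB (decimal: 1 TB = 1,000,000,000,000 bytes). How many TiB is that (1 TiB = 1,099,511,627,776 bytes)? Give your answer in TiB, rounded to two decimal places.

1.82 TiB

2 TB = 2 × 10^12 bytes = 2,000,000,000,000 bytes
1 TiB = 1,099,511,627,776 bytes
2,000,000,000,000 / 1,099,511,627,776 = 1.82 TiB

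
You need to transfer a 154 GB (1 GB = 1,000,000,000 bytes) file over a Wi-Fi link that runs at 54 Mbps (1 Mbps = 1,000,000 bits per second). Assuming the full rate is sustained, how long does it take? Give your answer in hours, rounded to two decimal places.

154 GB = 154,000,000,000 bytes = 1,232,000,000,000 bits
54 Mbps = 54,000,000 bits/s
time = 1,232,000,000,000 / 54,000,000 = 22,814.8148 s
22,814.8148 s / 3600 = 6.34 hours

6.34 hours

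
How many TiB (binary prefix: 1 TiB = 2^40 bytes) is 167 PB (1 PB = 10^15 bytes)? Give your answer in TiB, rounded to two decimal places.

167 PB = 167 × 10^15 bytes = 167,000,000,000,000,000 bytes
1 TiB = 1,099,511,627,776 bytes
167,000,000,000,000,000 / 1,099,511,627,776 = 151,885.62 TiB

151,885.62 TiB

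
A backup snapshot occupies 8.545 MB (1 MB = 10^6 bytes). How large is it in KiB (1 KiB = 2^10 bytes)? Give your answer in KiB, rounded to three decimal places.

8,344.727 KiB

8.545 MB × 1,000,000 bytes/MB = 8,545,000 bytes
1 KiB = 1,024 bytes
8,545,000 / 1,024 = 8,344.727 KiB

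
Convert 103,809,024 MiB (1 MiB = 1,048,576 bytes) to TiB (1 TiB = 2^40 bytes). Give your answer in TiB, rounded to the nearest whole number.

99 TiB

103,809,024 MiB = 103,809,024 × 2^20 bytes = 108,851,651,149,824 bytes
1 TiB = 2^40 bytes = 1,099,511,627,776 bytes
108,851,651,149,824 / 1,099,511,627,776 = 99 TiB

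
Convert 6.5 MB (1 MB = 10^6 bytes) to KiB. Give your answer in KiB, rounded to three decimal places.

6.5 MB × 1,000,000 bytes/MB = 6,500,000 bytes
1 KiB = 1,024 bytes
6,500,000 / 1,024 = 6,347.656 KiB

6,347.656 KiB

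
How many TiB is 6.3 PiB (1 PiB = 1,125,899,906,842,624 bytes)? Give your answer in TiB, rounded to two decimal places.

6.3 PiB × 1,125,899,906,842,624 bytes/PiB = 7,093,169,413,108,531.2 bytes
1 TiB = 2^40 bytes = 1,099,511,627,776 bytes
7,093,169,413,108,531.2 / 1,099,511,627,776 = 6,451.20 TiB

6,451.20 TiB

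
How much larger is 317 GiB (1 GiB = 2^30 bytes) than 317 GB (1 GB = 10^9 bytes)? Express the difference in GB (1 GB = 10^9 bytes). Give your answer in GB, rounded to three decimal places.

317 GiB = 317 × 1,073,741,824 = 340,376,158,208 bytes
317 GB = 317 × 1,000,000,000 = 317,000,000,000 bytes
difference = 23,376,158,208 bytes
23,376,158,208 / 1,000,000,000 = 23.376 GB

23.376 GB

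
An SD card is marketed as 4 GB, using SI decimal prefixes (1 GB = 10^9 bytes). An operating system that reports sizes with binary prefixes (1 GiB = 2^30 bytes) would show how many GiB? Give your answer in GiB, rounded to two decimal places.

4 GB = 4 × 10^9 bytes = 4,000,000,000 bytes
1 GiB = 1,073,741,824 bytes
4,000,000,000 / 1,073,741,824 = 3.73 GiB

3.73 GiB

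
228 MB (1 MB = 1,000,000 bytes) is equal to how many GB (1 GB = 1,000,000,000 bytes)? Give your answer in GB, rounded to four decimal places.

0.2280 GB

228 MB × 1,000,000 bytes/MB = 228,000,000 bytes
1 GB = 10^9 bytes = 1,000,000,000 bytes
228,000,000 / 1,000,000,000 = 0.2280 GB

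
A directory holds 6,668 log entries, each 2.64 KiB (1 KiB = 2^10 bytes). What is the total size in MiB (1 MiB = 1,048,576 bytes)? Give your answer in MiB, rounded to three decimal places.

Total = 6,668 × 2.64 KiB = 17603.52 KiB
= 17603.52 × 1,024 bytes = 18,026,004.48 bytes
1 MiB = 1,048,576 bytes
18,026,004.48 / 1,048,576 = 17.191 MiB

17.191 MiB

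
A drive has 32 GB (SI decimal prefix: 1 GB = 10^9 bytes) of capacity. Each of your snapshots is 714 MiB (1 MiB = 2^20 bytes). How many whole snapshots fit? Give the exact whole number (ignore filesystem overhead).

Capacity: 32 GB = 32,000,000,000 bytes
Per item: 714 MiB = 748,683,264 bytes
⌊32,000,000,000 / 748,683,264⌋ = 42

42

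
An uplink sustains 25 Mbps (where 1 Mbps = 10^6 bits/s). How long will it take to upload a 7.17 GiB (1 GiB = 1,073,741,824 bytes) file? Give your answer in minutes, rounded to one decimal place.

41.1 minutes

7.17 GiB = 7,698,728,878.08 bytes = 61,589,831,024.64 bits
25 Mbps = 25,000,000 bits/s
time = 61,589,831,024.64 / 25,000,000 = 2,463.59 s
2,463.59 s / 60 = 41.1 minutes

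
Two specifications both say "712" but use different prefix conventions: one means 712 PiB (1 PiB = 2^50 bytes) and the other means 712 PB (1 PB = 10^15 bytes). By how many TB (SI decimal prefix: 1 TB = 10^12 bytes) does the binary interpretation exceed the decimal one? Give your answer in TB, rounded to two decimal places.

712 PiB = 712 × 1,125,899,906,842,624 = 801,640,733,671,948,288 bytes
712 PB = 712 × 1,000,000,000,000,000 = 712,000,000,000,000,000 bytes
difference = 89,640,733,671,948,288 bytes
89,640,733,671,948,288 / 1,000,000,000,000 = 89,640.73 TB

89,640.73 TB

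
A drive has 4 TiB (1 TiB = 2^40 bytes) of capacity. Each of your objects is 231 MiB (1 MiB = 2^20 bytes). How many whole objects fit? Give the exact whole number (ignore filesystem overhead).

18,157

Capacity: 4 TiB = 4,398,046,511,104 bytes
Per item: 231 MiB = 242,221,056 bytes
⌊4,398,046,511,104 / 242,221,056⌋ = 18,157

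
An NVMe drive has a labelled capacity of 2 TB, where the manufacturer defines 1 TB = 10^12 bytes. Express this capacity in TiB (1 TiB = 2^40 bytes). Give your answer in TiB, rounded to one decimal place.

2 TB × 1,000,000,000,000 bytes/TB = 2,000,000,000,000 bytes
1 TiB = 2^40 bytes = 1,099,511,627,776 bytes
2,000,000,000,000 / 1,099,511,627,776 = 1.8 TiB

1.8 TiB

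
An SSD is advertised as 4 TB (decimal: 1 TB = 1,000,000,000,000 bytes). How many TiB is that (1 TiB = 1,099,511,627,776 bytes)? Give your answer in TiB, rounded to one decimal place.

3.6 TiB

4 TB = 4 × 10^12 bytes = 4,000,000,000,000 bytes
1 TiB = 1,099,511,627,776 bytes
4,000,000,000,000 / 1,099,511,627,776 = 3.6 TiB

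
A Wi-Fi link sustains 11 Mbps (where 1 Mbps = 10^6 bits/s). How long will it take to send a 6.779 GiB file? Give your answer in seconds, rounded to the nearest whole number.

6.779 GiB = 7,278,895,824.896 bytes = 58,231,166,599.168 bits
11 Mbps = 11,000,000 bits/s
time = 58,231,166,599.168 / 11,000,000 = 5,294 s

5,294 seconds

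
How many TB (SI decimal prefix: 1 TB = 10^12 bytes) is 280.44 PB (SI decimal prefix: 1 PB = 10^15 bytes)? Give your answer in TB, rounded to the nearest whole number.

280.44 PB = 280.44 × 10^15 bytes = 280,440,000,000,000,000 bytes
1 TB = 1,000,000,000,000 bytes
280,440,000,000,000,000 / 1,000,000,000,000 = 280,440 TB

280,440 TB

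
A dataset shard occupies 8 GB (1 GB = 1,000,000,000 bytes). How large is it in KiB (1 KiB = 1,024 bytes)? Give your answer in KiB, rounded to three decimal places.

8 GB = 8 × 10^9 bytes = 8,000,000,000 bytes
1 KiB = 1,024 bytes
8,000,000,000 / 1,024 = 7,812,500.000 KiB

7,812,500.000 KiB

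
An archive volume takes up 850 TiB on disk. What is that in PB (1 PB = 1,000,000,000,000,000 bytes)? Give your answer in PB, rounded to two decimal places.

0.93 PB

850 TiB × 1,099,511,627,776 bytes/TiB = 934,584,883,609,600 bytes
1 PB = 10^15 bytes = 1,000,000,000,000,000 bytes
934,584,883,609,600 / 1,000,000,000,000,000 = 0.93 PB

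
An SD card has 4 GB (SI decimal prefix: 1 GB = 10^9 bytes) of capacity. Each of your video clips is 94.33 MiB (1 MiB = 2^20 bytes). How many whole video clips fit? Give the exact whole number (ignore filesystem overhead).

Capacity: 4 GB = 4,000,000,000 bytes
Per item: 94.33 MiB = 98,912,174.08 bytes
⌊4,000,000,000 / 98,912,174.08⌋ = 40

40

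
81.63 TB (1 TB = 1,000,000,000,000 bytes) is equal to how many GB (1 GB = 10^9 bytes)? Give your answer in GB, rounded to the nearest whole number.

81.63 TB × 1,000,000,000,000 bytes/TB = 81,630,000,000,000 bytes
1 GB = 1,000,000,000 bytes
81,630,000,000,000 / 1,000,000,000 = 81,630 GB

81,630 GB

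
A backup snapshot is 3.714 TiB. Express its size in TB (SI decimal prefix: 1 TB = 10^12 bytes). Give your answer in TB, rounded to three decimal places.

4.084 TB

3.714 TiB = 3.714 × 2^40 bytes = 4,083,586,185,560.064 bytes
1 TB = 10^12 bytes = 1,000,000,000,000 bytes
4,083,586,185,560.064 / 1,000,000,000,000 = 4.084 TB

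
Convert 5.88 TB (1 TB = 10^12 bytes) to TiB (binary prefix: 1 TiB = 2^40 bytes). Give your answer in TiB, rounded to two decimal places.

5.88 TB = 5.88 × 10^12 bytes = 5,880,000,000,000 bytes
1 TiB = 2^40 bytes = 1,099,511,627,776 bytes
5,880,000,000,000 / 1,099,511,627,776 = 5.35 TiB

5.35 TiB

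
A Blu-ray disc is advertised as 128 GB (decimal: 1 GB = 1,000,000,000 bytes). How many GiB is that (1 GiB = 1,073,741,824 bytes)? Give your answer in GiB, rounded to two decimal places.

119.21 GiB

128 GB = 128 × 10^9 bytes = 128,000,000,000 bytes
1 GiB = 2^30 bytes = 1,073,741,824 bytes
128,000,000,000 / 1,073,741,824 = 119.21 GiB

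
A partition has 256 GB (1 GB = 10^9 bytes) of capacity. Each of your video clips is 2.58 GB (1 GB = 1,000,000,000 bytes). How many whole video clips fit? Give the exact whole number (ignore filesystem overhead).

99

Capacity: 256 GB = 256,000,000,000 bytes
Per item: 2.58 GB = 2,580,000,000 bytes
⌊256,000,000,000 / 2,580,000,000⌋ = 99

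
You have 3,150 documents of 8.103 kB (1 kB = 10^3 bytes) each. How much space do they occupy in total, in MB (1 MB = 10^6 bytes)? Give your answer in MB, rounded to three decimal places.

Total = 3,150 × 8.103 kB = 25524.45 kB
= 25524.45 × 1,000 bytes = 25,524,450 bytes
1 MB = 1,000,000 bytes
25,524,450 / 1,000,000 = 25.524 MB

25.524 MB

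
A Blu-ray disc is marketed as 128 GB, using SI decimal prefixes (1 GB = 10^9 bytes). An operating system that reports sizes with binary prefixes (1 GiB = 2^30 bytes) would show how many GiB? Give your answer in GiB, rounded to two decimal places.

119.21 GiB

128 GB = 128 × 10^9 bytes = 128,000,000,000 bytes
1 GiB = 2^30 bytes = 1,073,741,824 bytes
128,000,000,000 / 1,073,741,824 = 119.21 GiB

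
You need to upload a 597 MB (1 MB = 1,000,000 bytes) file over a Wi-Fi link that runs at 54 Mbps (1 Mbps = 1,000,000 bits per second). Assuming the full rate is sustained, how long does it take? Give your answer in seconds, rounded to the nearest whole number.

597 MB = 597,000,000 bytes = 4,776,000,000 bits
54 Mbps = 54,000,000 bits/s
time = 4,776,000,000 / 54,000,000 = 88 s

88 seconds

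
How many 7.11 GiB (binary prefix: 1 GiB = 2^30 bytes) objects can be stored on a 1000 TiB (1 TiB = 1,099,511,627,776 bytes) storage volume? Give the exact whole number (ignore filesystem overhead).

144,022

Capacity: 1000 TiB = 1,099,511,627,776,000 bytes
Per item: 7.11 GiB = 7,634,304,368.64 bytes
⌊1,099,511,627,776,000 / 7,634,304,368.64⌋ = 144,022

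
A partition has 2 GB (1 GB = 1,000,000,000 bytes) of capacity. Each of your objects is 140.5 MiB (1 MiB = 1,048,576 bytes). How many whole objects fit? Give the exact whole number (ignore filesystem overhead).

Capacity: 2 GB = 2,000,000,000 bytes
Per item: 140.5 MiB = 147,324,928 bytes
⌊2,000,000,000 / 147,324,928⌋ = 13

13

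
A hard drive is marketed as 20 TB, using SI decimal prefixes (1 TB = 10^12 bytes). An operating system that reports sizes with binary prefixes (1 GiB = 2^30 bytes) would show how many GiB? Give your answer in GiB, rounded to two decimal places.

20 TB = 20 × 10^12 bytes = 20,000,000,000,000 bytes
1 GiB = 2^30 bytes = 1,073,741,824 bytes
20,000,000,000,000 / 1,073,741,824 = 18,626.45 GiB

18,626.45 GiB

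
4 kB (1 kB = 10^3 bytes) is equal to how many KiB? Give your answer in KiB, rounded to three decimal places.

4 kB = 4 × 10^3 bytes = 4,000 bytes
1 KiB = 2^10 bytes = 1,024 bytes
4,000 / 1,024 = 3.906 KiB

3.906 KiB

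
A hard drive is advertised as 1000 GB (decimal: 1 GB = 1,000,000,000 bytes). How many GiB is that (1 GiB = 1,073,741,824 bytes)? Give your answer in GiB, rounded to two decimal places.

931.32 GiB

1000 GB = 1000 × 10^9 bytes = 1,000,000,000,000 bytes
1 GiB = 1,073,741,824 bytes
1,000,000,000,000 / 1,073,741,824 = 931.32 GiB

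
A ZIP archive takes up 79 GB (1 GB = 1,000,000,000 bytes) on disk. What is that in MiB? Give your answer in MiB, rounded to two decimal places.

75,340.27 MiB

79 GB × 1,000,000,000 bytes/GB = 79,000,000,000 bytes
1 MiB = 1,048,576 bytes
79,000,000,000 / 1,048,576 = 75,340.27 MiB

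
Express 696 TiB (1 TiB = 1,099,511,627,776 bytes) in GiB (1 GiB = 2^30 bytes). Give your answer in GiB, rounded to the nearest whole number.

696 TiB × 1,099,511,627,776 bytes/TiB = 765,260,092,932,096 bytes
1 GiB = 2^30 bytes = 1,073,741,824 bytes
765,260,092,932,096 / 1,073,741,824 = 712,704 GiB

712,704 GiB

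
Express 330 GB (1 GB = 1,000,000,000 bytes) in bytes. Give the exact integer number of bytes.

330 × 1,000,000,000 = 330,000,000,000 bytes  (1 GB = 10^9 bytes)

330,000,000,000 bytes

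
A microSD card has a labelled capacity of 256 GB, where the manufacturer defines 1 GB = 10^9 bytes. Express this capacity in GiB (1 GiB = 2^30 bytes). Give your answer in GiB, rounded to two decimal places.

238.42 GiB

256 GB × 1,000,000,000 bytes/GB = 256,000,000,000 bytes
1 GiB = 1,073,741,824 bytes
256,000,000,000 / 1,073,741,824 = 238.42 GiB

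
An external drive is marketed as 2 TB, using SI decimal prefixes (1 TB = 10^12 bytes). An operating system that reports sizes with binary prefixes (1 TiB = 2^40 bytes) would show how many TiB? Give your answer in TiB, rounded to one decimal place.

1.8 TiB

2 TB × 1,000,000,000,000 bytes/TB = 2,000,000,000,000 bytes
1 TiB = 1,099,511,627,776 bytes
2,000,000,000,000 / 1,099,511,627,776 = 1.8 TiB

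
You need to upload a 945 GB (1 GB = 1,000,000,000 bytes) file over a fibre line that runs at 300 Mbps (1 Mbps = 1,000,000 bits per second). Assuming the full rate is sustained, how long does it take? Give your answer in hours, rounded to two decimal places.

945 GB = 945,000,000,000 bytes = 7,560,000,000,000 bits
300 Mbps = 300,000,000 bits/s
time = 7,560,000,000,000 / 300,000,000 = 25,200.0000 s
25,200.0000 s / 3600 = 7.00 hours

7.00 hours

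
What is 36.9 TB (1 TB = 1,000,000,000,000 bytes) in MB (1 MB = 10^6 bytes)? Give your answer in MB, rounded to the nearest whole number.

36.9 TB = 36.9 × 10^12 bytes = 36,900,000,000,000 bytes
1 MB = 10^6 bytes = 1,000,000 bytes
36,900,000,000,000 / 1,000,000 = 36,900,000 MB

36,900,000 MB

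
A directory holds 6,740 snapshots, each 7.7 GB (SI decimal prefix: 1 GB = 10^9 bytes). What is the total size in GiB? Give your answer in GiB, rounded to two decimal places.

48,333.78 GiB

Total = 6,740 × 7.7 GB = 51,898 GB
= 51,898 × 1,000,000,000 bytes = 51,898,000,000,000 bytes
1 GiB = 1,073,741,824 bytes
51,898,000,000,000 / 1,073,741,824 = 48,333.78 GiB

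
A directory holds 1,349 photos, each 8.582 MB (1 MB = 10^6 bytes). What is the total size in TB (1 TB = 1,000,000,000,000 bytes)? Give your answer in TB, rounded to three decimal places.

0.012 TB

Total = 1,349 × 8.582 MB = 11577.118 MB
= 11577.118 × 1,000,000 bytes = 11,577,118,000 bytes
1 TB = 1,000,000,000,000 bytes
11,577,118,000 / 1,000,000,000,000 = 0.012 TB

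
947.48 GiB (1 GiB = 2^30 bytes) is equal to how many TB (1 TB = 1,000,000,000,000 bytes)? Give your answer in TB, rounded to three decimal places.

947.48 GiB × 1,073,741,824 bytes/GiB = 1,017,348,903,403.52 bytes
1 TB = 10^12 bytes = 1,000,000,000,000 bytes
1,017,348,903,403.52 / 1,000,000,000,000 = 1.017 TB

1.017 TB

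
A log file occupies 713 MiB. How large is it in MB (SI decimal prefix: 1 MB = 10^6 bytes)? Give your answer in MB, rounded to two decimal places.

747.63 MB

713 MiB = 713 × 2^20 bytes = 747,634,688 bytes
1 MB = 10^6 bytes = 1,000,000 bytes
747,634,688 / 1,000,000 = 747.63 MB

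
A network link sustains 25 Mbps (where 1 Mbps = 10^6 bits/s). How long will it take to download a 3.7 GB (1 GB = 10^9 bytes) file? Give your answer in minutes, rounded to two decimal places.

19.73 minutes

3.7 GB = 3,700,000,000 bytes = 29,600,000,000 bits
25 Mbps = 25,000,000 bits/s
time = 29,600,000,000 / 25,000,000 = 1,184.000 s
1,184.000 s / 60 = 19.73 minutes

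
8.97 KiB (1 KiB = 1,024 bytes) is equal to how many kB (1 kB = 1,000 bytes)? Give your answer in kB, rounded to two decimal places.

8.97 KiB × 1,024 bytes/KiB = 9,185.28 bytes
1 kB = 10^3 bytes = 1,000 bytes
9,185.28 / 1,000 = 9.19 kB

9.19 kB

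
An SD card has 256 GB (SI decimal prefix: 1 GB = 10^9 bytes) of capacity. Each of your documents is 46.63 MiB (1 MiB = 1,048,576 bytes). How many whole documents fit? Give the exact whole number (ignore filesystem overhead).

5,235

Capacity: 256 GB = 256,000,000,000 bytes
Per item: 46.63 MiB = 48,895,098.88 bytes
⌊256,000,000,000 / 48,895,098.88⌋ = 5,235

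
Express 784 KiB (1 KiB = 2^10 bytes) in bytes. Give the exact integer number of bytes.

802,816 bytes

784 × 1,024 = 802,816 bytes  (1 KiB = 2^10 bytes)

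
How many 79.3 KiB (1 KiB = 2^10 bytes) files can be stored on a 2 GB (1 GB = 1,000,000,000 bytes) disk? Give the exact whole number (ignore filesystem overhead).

Capacity: 2 GB = 2,000,000,000 bytes
Per item: 79.3 KiB = 81,203.2 bytes
⌊2,000,000,000 / 81,203.2⌋ = 24,629

24,629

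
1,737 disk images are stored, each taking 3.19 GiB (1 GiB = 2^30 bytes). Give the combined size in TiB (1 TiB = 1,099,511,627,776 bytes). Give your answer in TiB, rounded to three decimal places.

5.411 TiB

Total = 1,737 × 3.19 GiB = 5541.03 GiB
= 5541.03 × 1,073,741,824 bytes = 5,949,635,659,038.72 bytes
1 TiB = 1,099,511,627,776 bytes
5,949,635,659,038.72 / 1,099,511,627,776 = 5.411 TiB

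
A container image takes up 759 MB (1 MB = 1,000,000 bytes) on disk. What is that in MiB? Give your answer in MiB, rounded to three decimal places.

723.839 MiB

759 MB × 1,000,000 bytes/MB = 759,000,000 bytes
1 MiB = 1,048,576 bytes
759,000,000 / 1,048,576 = 723.839 MiB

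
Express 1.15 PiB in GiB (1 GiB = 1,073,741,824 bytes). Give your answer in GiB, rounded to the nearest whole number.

1.15 PiB = 1.15 × 2^50 bytes = 1,294,784,892,869,017.6 bytes
1 GiB = 1,073,741,824 bytes
1,294,784,892,869,017.6 / 1,073,741,824 = 1,205,862 GiB

1,205,862 GiB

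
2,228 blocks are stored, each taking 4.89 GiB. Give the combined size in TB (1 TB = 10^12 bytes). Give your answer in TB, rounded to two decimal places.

Total = 2,228 × 4.89 GiB = 10894.92 GiB
= 10894.92 × 1,073,741,824 bytes = 11,698,331,273,134.08 bytes
1 TB = 1,000,000,000,000 bytes
11,698,331,273,134.08 / 1,000,000,000,000 = 11.70 TB

11.70 TB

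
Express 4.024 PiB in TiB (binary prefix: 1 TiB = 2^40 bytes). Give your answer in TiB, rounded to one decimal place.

4,120.6 TiB

4.024 PiB = 4.024 × 2^50 bytes = 4,530,621,225,134,718.976 bytes
1 TiB = 1,099,511,627,776 bytes
4,530,621,225,134,718.976 / 1,099,511,627,776 = 4,120.6 TiB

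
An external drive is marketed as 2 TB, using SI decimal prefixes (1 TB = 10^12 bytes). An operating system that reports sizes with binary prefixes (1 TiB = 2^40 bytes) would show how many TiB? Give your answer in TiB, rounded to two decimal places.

1.82 TiB

2 TB = 2 × 10^12 bytes = 2,000,000,000,000 bytes
1 TiB = 2^40 bytes = 1,099,511,627,776 bytes
2,000,000,000,000 / 1,099,511,627,776 = 1.82 TiB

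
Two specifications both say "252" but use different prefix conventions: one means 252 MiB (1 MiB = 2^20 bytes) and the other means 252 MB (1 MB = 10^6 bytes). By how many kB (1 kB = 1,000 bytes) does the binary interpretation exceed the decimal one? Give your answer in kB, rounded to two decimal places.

252 MiB = 252 × 1,048,576 = 264,241,152 bytes
252 MB = 252 × 1,000,000 = 252,000,000 bytes
difference = 12,241,152 bytes
12,241,152 / 1,000 = 12,241.15 kB

12,241.15 kB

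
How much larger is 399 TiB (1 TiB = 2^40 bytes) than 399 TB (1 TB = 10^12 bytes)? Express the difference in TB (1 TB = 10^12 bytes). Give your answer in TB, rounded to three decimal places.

39.705 TB

399 TiB = 399 × 1,099,511,627,776 = 438,705,139,482,624 bytes
399 TB = 399 × 1,000,000,000,000 = 399,000,000,000,000 bytes
difference = 39,705,139,482,624 bytes
39,705,139,482,624 / 1,000,000,000,000 = 39.705 TB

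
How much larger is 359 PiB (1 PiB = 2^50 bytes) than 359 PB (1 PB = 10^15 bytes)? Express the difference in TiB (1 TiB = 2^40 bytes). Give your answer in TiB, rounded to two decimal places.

41,107.40 TiB

359 PiB = 359 × 1,125,899,906,842,624 = 404,198,066,556,502,016 bytes
359 PB = 359 × 1,000,000,000,000,000 = 359,000,000,000,000,000 bytes
difference = 45,198,066,556,502,016 bytes
45,198,066,556,502,016 / 1,099,511,627,776 = 41,107.40 TiB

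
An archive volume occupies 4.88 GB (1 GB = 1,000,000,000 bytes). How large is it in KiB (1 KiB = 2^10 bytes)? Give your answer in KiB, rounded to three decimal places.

4,765,625.000 KiB

4.88 GB = 4.88 × 10^9 bytes = 4,880,000,000 bytes
1 KiB = 2^10 bytes = 1,024 bytes
4,880,000,000 / 1,024 = 4,765,625.000 KiB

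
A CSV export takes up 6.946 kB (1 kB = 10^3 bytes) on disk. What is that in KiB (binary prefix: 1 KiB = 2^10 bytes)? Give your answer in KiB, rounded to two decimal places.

6.946 kB = 6.946 × 10^3 bytes = 6,946 bytes
1 KiB = 1,024 bytes
6,946 / 1,024 = 6.78 KiB

6.78 KiB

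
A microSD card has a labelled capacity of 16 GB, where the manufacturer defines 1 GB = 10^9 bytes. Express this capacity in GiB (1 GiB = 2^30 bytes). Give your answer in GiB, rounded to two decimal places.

14.90 GiB

16 GB × 1,000,000,000 bytes/GB = 16,000,000,000 bytes
1 GiB = 2^30 bytes = 1,073,741,824 bytes
16,000,000,000 / 1,073,741,824 = 14.90 GiB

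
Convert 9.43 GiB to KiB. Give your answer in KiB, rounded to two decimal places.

9.43 GiB = 9.43 × 2^30 bytes = 10,125,385,400.32 bytes
1 KiB = 1,024 bytes
10,125,385,400.32 / 1,024 = 9,888,071.68 KiB

9,888,071.68 KiB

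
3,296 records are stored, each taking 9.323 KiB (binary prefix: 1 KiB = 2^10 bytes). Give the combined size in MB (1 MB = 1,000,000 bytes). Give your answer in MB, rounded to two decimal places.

31.47 MB

Total = 3,296 × 9.323 KiB = 30728.608 KiB
= 30728.608 × 1,024 bytes = 31,466,094.592 bytes
1 MB = 1,000,000 bytes
31,466,094.592 / 1,000,000 = 31.47 MB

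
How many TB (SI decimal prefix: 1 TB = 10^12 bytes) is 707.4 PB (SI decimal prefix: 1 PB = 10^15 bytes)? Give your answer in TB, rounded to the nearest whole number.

707.4 PB = 707.4 × 10^15 bytes = 707,400,000,000,000,000 bytes
1 TB = 10^12 bytes = 1,000,000,000,000 bytes
707,400,000,000,000,000 / 1,000,000,000,000 = 707,400 TB

707,400 TB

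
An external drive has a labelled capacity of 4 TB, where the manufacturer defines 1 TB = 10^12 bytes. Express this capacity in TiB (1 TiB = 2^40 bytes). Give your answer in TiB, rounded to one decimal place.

4 TB × 1,000,000,000,000 bytes/TB = 4,000,000,000,000 bytes
1 TiB = 1,099,511,627,776 bytes
4,000,000,000,000 / 1,099,511,627,776 = 3.6 TiB

3.6 TiB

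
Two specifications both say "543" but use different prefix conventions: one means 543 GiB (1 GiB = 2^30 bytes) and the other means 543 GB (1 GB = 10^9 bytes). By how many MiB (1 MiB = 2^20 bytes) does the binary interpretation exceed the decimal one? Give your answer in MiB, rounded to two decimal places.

38,186.85 MiB

543 GiB = 543 × 1,073,741,824 = 583,041,810,432 bytes
543 GB = 543 × 1,000,000,000 = 543,000,000,000 bytes
difference = 40,041,810,432 bytes
40,041,810,432 / 1,048,576 = 38,186.85 MiB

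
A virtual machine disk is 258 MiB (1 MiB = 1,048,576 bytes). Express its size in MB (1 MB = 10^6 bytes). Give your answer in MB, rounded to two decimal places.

270.53 MB

258 MiB = 258 × 2^20 bytes = 270,532,608 bytes
1 MB = 10^6 bytes = 1,000,000 bytes
270,532,608 / 1,000,000 = 270.53 MB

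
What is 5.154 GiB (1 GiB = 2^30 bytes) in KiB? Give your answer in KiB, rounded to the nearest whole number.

5.154 GiB = 5.154 × 2^30 bytes = 5,534,065,360.896 bytes
1 KiB = 1,024 bytes
5,534,065,360.896 / 1,024 = 5,404,361 KiB

5,404,361 KiB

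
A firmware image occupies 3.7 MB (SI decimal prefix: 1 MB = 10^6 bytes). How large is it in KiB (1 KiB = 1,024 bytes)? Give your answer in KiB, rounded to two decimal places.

3.7 MB × 1,000,000 bytes/MB = 3,700,000 bytes
1 KiB = 1,024 bytes
3,700,000 / 1,024 = 3,613.28 KiB

3,613.28 KiB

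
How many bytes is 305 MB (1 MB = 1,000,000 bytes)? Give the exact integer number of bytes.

305,000,000 bytes

305 × 1,000,000 = 305,000,000 bytes  (1 MB = 10^6 bytes)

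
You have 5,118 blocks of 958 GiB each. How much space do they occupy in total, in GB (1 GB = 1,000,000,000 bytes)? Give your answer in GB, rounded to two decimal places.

5,264,603.41 GB

Total = 5,118 × 958 GiB = 4,903,044 GiB
= 4,903,044 × 1,073,741,824 bytes = 5,264,603,407,712,256 bytes
1 GB = 1,000,000,000 bytes
5,264,603,407,712,256 / 1,000,000,000 = 5,264,603.41 GB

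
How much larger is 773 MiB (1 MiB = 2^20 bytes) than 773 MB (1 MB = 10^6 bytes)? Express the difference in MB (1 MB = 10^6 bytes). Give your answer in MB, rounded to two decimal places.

37.55 MB

773 MiB = 773 × 1,048,576 = 810,549,248 bytes
773 MB = 773 × 1,000,000 = 773,000,000 bytes
difference = 37,549,248 bytes
37,549,248 / 1,000,000 = 37.55 MB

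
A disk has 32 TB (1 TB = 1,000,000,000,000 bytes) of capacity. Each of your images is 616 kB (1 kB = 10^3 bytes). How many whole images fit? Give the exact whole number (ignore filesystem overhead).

Capacity: 32 TB = 32,000,000,000,000 bytes
Per item: 616 kB = 616,000 bytes
⌊32,000,000,000,000 / 616,000⌋ = 51,948,051

51,948,051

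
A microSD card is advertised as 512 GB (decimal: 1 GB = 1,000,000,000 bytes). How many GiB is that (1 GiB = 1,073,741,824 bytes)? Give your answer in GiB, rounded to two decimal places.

476.84 GiB

512 GB = 512 × 10^9 bytes = 512,000,000,000 bytes
1 GiB = 2^30 bytes = 1,073,741,824 bytes
512,000,000,000 / 1,073,741,824 = 476.84 GiB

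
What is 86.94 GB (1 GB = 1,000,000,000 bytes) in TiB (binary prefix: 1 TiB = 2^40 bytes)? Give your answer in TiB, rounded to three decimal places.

0.079 TiB

86.94 GB × 1,000,000,000 bytes/GB = 86,940,000,000 bytes
1 TiB = 2^40 bytes = 1,099,511,627,776 bytes
86,940,000,000 / 1,099,511,627,776 = 0.079 TiB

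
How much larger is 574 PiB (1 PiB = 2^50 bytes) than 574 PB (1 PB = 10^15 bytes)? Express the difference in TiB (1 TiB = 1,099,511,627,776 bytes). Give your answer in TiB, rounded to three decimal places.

574 PiB = 574 × 1,125,899,906,842,624 = 646,266,546,527,666,176 bytes
574 PB = 574 × 1,000,000,000,000,000 = 574,000,000,000,000,000 bytes
difference = 72,266,546,527,666,176 bytes
72,266,546,527,666,176 / 1,099,511,627,776 = 65,726.041 TiB

65,726.041 TiB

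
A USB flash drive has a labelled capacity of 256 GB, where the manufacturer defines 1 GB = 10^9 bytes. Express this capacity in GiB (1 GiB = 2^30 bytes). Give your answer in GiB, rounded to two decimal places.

256 GB × 1,000,000,000 bytes/GB = 256,000,000,000 bytes
1 GiB = 2^30 bytes = 1,073,741,824 bytes
256,000,000,000 / 1,073,741,824 = 238.42 GiB

238.42 GiB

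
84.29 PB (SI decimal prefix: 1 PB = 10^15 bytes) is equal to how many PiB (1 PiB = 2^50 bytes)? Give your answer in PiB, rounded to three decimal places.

74.865 PiB

84.29 PB = 84.29 × 10^15 bytes = 84,290,000,000,000,000 bytes
1 PiB = 2^50 bytes = 1,125,899,906,842,624 bytes
84,290,000,000,000,000 / 1,125,899,906,842,624 = 74.865 PiB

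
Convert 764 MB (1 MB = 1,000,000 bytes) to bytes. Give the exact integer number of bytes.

764,000,000 bytes

764 × 1,000,000 = 764,000,000 bytes  (1 MB = 10^6 bytes)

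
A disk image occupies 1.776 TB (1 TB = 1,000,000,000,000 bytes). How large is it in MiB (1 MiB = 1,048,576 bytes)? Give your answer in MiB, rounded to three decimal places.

1.776 TB × 1,000,000,000,000 bytes/TB = 1,776,000,000,000 bytes
1 MiB = 1,048,576 bytes
1,776,000,000,000 / 1,048,576 = 1,693,725.586 MiB

1,693,725.586 MiB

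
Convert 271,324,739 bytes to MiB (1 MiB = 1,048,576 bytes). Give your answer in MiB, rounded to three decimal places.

258.755 MiB

271,324,739 bytes given.
1 MiB = 1,048,576 bytes
271,324,739 / 1,048,576 = 258.755 MiB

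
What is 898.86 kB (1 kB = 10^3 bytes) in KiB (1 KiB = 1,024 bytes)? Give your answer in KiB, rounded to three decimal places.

898.86 kB × 1,000 bytes/kB = 898,860 bytes
1 KiB = 1,024 bytes
898,860 / 1,024 = 877.793 KiB

877.793 KiB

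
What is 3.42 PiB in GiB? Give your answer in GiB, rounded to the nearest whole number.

3.42 PiB = 3.42 × 2^50 bytes = 3,850,577,681,401,774.08 bytes
1 GiB = 2^30 bytes = 1,073,741,824 bytes
3,850,577,681,401,774.08 / 1,073,741,824 = 3,586,130 GiB

3,586,130 GiB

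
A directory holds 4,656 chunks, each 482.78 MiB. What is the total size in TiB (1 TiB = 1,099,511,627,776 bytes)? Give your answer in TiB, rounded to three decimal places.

2.144 TiB

Total = 4,656 × 482.78 MiB = 2247823.68 MiB
= 2247823.68 × 1,048,576 bytes = 2,357,013,963,079.68 bytes
1 TiB = 1,099,511,627,776 bytes
2,357,013,963,079.68 / 1,099,511,627,776 = 2.144 TiB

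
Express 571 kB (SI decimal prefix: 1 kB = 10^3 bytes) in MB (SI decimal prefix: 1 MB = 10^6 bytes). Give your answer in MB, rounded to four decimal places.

0.5710 MB

571 kB = 571 × 10^3 bytes = 571,000 bytes
1 MB = 10^6 bytes = 1,000,000 bytes
571,000 / 1,000,000 = 0.5710 MB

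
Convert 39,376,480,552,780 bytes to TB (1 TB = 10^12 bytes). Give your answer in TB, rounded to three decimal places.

39.376 TB

39,376,480,552,780 bytes given.
1 TB = 10^12 bytes = 1,000,000,000,000 bytes
39,376,480,552,780 / 1,000,000,000,000 = 39.376 TB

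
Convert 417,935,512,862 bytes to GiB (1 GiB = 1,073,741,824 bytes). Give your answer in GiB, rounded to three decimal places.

389.233 GiB

417,935,512,862 bytes given.
1 GiB = 1,073,741,824 bytes
417,935,512,862 / 1,073,741,824 = 389.233 GiB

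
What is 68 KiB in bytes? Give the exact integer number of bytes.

68 × 1,024 = 69,632 bytes

69,632 bytes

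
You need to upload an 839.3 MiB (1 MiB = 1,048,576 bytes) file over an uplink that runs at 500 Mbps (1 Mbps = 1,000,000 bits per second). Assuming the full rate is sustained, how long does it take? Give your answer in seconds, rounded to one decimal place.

14.1 seconds

839.3 MiB = 880,069,836.8 bytes = 7,040,558,694.4 bits
500 Mbps = 500,000,000 bits/s
time = 7,040,558,694.4 / 500,000,000 = 14.1 s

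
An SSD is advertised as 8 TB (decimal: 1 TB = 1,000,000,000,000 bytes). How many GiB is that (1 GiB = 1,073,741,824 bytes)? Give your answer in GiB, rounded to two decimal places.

7,450.58 GiB

8 TB = 8 × 10^12 bytes = 8,000,000,000,000 bytes
1 GiB = 2^30 bytes = 1,073,741,824 bytes
8,000,000,000,000 / 1,073,741,824 = 7,450.58 GiB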